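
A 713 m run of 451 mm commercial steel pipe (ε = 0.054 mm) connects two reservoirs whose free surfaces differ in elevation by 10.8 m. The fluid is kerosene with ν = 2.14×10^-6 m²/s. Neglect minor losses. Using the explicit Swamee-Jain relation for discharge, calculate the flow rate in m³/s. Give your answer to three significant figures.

Q ≈ 0.490 m³/s

Swamee-Jain (Type II): Q = -0.965·√(gD⁵h_f/L)·ln[ε/(3.7D) + √(3.17ν²L/(gD³h_f))]
√(gD⁵h_f/L) = √(9.81·0.451⁵·10.8/713) = 0.05266
ε/(3.7D) = 3.24×10^-5; √(3.17ν²L/(gD³h_f)) = 3.26×10^-5
Q = -0.965·0.05266·ln(6.500×10^-5) = 0.4899 m³/s
Check: V = 3.07 m/s, Re = 6.46×10^5, f = 0.01431, h_f = 10.8 m ≈ 10.8 m ✓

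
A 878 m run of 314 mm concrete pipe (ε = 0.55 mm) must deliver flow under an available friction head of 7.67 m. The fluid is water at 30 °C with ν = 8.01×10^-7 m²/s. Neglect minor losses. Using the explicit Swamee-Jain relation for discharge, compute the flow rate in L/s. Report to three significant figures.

Q ≈ 119 L/s

Swamee-Jain (Type II): Q = -0.965·√(gD⁵h_f/L)·ln[ε/(3.7D) + √(3.17ν²L/(gD³h_f))]
√(gD⁵h_f/L) = √(9.81·0.314⁵·7.67/878) = 0.01617
ε/(3.7D) = 4.73×10^-4; √(3.17ν²L/(gD³h_f)) = 2.77×10^-5
Q = -0.965·0.01617·ln(5.011×10^-4) = 0.1186 m³/s
Check: V = 1.53 m/s, Re = 6.00×10^5, f = 0.02306, h_f = 7.71 m ≈ 7.67 m ✓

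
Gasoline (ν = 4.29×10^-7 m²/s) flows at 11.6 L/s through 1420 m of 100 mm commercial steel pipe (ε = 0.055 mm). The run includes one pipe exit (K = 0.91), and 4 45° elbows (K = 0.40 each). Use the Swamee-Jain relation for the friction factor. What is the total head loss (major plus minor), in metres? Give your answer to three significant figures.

H_L ≈ 29.4 m

V = 4Q/(πD²) = 1.477 m/s; V²/2g = 0.1112 m
Re = 3.44×10^5, ε/D = 5.50×10^-4 → f = 0.01845 (Swamee-Jain)
Major: h_f = f(L/D)·V²/2g = 0.01845·14200·0.1112 = 29.12 m
Minor: ΣK = 2.51; h_m = ΣK·V²/2g = 0.2791 m
Total H_L = 29.12 + 0.2791 = 29.40 m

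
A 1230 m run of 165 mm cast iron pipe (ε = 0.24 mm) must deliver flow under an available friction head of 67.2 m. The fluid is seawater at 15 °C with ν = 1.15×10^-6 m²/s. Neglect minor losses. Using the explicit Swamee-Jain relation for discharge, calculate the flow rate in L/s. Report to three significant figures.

Swamee-Jain (Type II): Q = -0.965·√(gD⁵h_f/L)·ln[ε/(3.7D) + √(3.17ν²L/(gD³h_f))]
√(gD⁵h_f/L) = √(9.81·0.165⁵·67.2/1230) = 0.008096
ε/(3.7D) = 3.93×10^-4; √(3.17ν²L/(gD³h_f)) = 4.17×10^-5
Q = -0.965·0.008096·ln(4.348×10^-4) = 0.06047 m³/s
Check: V = 2.83 m/s, Re = 4.06×10^5, f = 0.02225, h_f = 67.6 m ≈ 67.2 m ✓

Q ≈ 60.5 L/s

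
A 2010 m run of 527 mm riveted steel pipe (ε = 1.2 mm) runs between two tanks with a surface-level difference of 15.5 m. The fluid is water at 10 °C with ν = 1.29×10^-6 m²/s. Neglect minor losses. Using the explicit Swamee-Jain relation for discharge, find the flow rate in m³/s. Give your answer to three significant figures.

Swamee-Jain (Type II): Q = -0.965·√(gD⁵h_f/L)·ln[ε/(3.7D) + √(3.17ν²L/(gD³h_f))]
√(gD⁵h_f/L) = √(9.81·0.527⁵·15.5/2010) = 0.05545
ε/(3.7D) = 6.15×10^-4; √(3.17ν²L/(gD³h_f)) = 2.18×10^-5
Q = -0.965·0.05545·ln(6.372×10^-4) = 0.3938 m³/s
Check: V = 1.81 m/s, Re = 7.37×10^5, f = 0.02457, h_f = 15.6 m ≈ 15.5 m ✓

Q ≈ 0.394 m³/s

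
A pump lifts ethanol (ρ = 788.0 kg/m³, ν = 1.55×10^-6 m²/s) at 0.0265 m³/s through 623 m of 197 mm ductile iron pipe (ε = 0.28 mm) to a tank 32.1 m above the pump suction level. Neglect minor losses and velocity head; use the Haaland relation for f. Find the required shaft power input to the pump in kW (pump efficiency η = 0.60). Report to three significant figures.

V = 4Q/(πD²) = 0.8694 m/s; Re = 1.10×10^5; ε/D = 0.00142; f = 0.02317
h_f = f(L/D)V²/2g = 2.823 m
Total head H = z + h_f = 32.1 + 2.823 = 34.92 m
P_hyd = ρgQH = 788.0·9.81·0.0265·34.92 = 7.154 kW
P_shaft = P_hyd/η = 7.154/0.60 = 11.92 kW

P_shaft ≈ 11.9 kW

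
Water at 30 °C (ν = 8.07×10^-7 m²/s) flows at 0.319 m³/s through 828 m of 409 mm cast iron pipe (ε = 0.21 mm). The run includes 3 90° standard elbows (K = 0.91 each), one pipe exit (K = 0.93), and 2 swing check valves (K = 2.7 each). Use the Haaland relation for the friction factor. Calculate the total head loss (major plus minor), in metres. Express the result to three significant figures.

V = 4Q/(πD²) = 2.428 m/s; V²/2g = 0.3005 m
Re = 1.23×10^6, ε/D = 5.13×10^-4 → f = 0.01719 (Haaland)
Major: h_f = f(L/D)·V²/2g = 0.01719·2024·0.3005 = 10.45 m
Minor: ΣK = 9.06; h_m = ΣK·V²/2g = 2.722 m
Total H_L = 10.45 + 2.722 = 13.18 m

H_L ≈ 13.2 m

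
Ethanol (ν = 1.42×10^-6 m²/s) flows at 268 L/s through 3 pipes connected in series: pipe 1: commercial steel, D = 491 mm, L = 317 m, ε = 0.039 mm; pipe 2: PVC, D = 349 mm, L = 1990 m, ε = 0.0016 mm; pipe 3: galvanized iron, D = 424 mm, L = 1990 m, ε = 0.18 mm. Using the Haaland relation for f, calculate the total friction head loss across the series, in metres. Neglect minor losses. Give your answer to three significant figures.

Pipe 1: V = 1.415 m/s, Re = 4.89×10^5, ε/D = 7.94×10^-5, f = 0.01406, h_1 = f(L/D)V²/2g = 0.9272 m
Pipe 2: V = 2.802 m/s, Re = 6.89×10^5, ε/D = 4.58×10^-6, f = 0.01241, h_2 = f(L/D)V²/2g = 28.30 m
Pipe 3: V = 1.898 m/s, Re = 5.67×10^5, ε/D = 4.25×10^-4, f = 0.01698, h_3 = f(L/D)V²/2g = 14.63 m
Series → Q common, losses add: H = Σh = 43.86 m

H ≈ 43.9 m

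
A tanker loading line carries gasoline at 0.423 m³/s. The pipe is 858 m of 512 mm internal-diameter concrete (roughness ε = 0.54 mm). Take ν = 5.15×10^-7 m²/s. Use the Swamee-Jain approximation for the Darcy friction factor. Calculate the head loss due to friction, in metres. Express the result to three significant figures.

h_f ≈ 7.24 m

V = 4Q/(πD²) = 4·0.423/(π·0.512²) = 2.055 m/s
Re = VD/ν = 2.055·0.512/5.15×10^-7 = 2.04×10^6 → turbulent
ε/D = 0.54/512 = 0.00105
Swamee-Jain: f = 0.02010
h_f = f(L/D)V²/(2g) = 0.02010·(858/0.512)·2.055²/(2·9.81) = 7.245 m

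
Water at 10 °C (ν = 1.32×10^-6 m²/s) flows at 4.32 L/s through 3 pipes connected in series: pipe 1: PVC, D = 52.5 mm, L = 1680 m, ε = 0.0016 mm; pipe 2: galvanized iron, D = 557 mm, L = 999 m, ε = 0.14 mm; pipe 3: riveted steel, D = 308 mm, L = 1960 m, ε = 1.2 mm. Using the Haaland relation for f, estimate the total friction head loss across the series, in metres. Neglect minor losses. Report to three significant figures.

H ≈ 122 m

Pipe 1: V = 1.996 m/s, Re = 7.94×10^4, ε/D = 3.05×10^-5, f = 0.01882, h_1 = f(L/D)V²/2g = 122.2 m
Pipe 2: V = 0.01773 m/s, Re = 7480, ε/D = 2.51×10^-4, f = 0.03375, h_2 = f(L/D)V²/2g = 9.697×10^-4 m
Pipe 3: V = 0.05798 m/s, Re = 1.35×10^4, ε/D = 0.00390, f = 0.03435, h_3 = f(L/D)V²/2g = 0.03745 m
Series → Q common, losses add: H = Σh = 122.3 m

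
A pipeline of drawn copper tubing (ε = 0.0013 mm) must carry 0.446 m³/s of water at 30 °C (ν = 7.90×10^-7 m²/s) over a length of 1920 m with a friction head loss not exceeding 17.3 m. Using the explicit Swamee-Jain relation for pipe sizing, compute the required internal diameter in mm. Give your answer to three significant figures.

Swamee-Jain (Type III): D = 0.66·[ε^1.25·(LQ²/(gh_f))^4.75 + ν·Q^9.4·(L/(gh_f))^5.2]^0.04
LQ²/(gh_f) = 2.250; L/(gh_f) = 11.31
Term 1 = ε^1.25·(…)^4.75 = 2.07×10^-6; Term 2 = ν·Q^9.4·(…)^5.2 = 1.20×10^-4
D = 0.66·(2.07×10^-6 + 1.20×10^-4)^0.04 = 0.4603 m = 460 mm
Check: V = 2.68 m/s, Re = 1.56×10^6, f = 0.01088, h_f = 16.6 m ≈ 17.3 m ✓

D ≈ 460 mm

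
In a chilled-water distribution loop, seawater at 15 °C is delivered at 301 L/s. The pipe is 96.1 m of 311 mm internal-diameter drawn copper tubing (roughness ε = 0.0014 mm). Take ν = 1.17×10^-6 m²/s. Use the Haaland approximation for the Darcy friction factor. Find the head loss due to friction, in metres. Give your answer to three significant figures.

V = 4Q/(πD²) = 4·0.301/(π·0.311²) = 3.962 m/s
Re = VD/ν = 3.962·0.311/1.17×10^-6 = 1.05×10^6 → turbulent
ε/D = 0.0014/311 = 4.50×10^-6
Haaland: f = 0.01156
h_f = f(L/D)V²/(2g) = 0.01156·(96.1/0.311)·3.962²/(2·9.81) = 2.860 m

h_f ≈ 2.86 m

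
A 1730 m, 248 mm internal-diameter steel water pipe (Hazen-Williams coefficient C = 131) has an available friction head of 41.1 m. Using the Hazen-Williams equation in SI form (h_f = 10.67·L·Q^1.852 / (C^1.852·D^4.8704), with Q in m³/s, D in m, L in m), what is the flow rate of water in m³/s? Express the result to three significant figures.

Q ≈ 0.124 m³/s

Rearranging: Q = [h_f·C^1.852·D^4.8704 / (10.67·L)]^(1/1.852)
Q = [41.1·131^1.852·0.248^4.8704 / (10.67·1730)]^0.540 = 0.1238 m³/s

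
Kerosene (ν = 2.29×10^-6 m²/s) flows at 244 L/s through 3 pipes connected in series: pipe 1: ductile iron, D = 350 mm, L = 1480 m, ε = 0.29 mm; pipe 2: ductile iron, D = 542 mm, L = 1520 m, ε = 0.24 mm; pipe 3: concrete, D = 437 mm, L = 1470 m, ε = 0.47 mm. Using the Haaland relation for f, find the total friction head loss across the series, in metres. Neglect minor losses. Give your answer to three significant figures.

Pipe 1: V = 2.536 m/s, Re = 3.88×10^5, ε/D = 8.29×10^-4, f = 0.01956, h_1 = f(L/D)V²/2g = 27.12 m
Pipe 2: V = 1.058 m/s, Re = 2.50×10^5, ε/D = 4.43×10^-4, f = 0.01798, h_2 = f(L/D)V²/2g = 2.874 m
Pipe 3: V = 1.627 m/s, Re = 3.10×10^5, ε/D = 0.00108, f = 0.02081, h_3 = f(L/D)V²/2g = 9.443 m
Series → Q common, losses add: H = Σh = 39.43 m

H ≈ 39.4 m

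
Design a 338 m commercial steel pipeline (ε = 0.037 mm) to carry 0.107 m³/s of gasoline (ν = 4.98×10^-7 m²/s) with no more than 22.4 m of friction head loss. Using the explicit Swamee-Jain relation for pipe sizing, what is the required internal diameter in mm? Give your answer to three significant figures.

D ≈ 186 mm

Swamee-Jain (Type III): D = 0.66·[ε^1.25·(LQ²/(gh_f))^4.75 + ν·Q^9.4·(L/(gh_f))^5.2]^0.04
LQ²/(gh_f) = 0.01761; L/(gh_f) = 1.538
Term 1 = ε^1.25·(…)^4.75 = 1.34×10^-14; Term 2 = ν·Q^9.4·(…)^5.2 = 3.51×10^-15
D = 0.66·(1.34×10^-14 + 3.51×10^-15)^0.04 = 0.1856 m = 186 mm
Check: V = 3.95 m/s, Re = 1.47×10^6, f = 0.01448, h_f = 21.0 m ≈ 22.4 m ✓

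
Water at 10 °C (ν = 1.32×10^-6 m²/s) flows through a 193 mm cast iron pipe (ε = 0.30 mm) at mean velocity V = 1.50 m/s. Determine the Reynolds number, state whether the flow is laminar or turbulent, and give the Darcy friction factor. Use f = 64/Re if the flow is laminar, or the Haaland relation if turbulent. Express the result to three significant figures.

Re = VD/ν = 1.500·0.193/1.32×10^-6 = 2.19×10^5
Re > 4000 → turbulent; ε/D = 0.00155
Haaland: f = 0.02282

Re ≈ 2.19×10^5; turbulent; f ≈ 0.0228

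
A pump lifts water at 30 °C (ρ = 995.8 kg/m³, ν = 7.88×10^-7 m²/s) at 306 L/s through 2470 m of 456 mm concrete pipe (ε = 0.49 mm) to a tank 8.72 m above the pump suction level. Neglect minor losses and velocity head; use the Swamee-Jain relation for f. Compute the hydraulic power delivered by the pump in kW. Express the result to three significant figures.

V = 4Q/(πD²) = 1.874 m/s; Re = 1.08×10^6; ε/D = 0.00107; f = 0.02033
h_f = f(L/D)V²/2g = 19.71 m
Total head H = z + h_f = 8.72 + 19.71 = 28.43 m
P_hyd = ρgQH = 995.8·9.81·0.306·28.43 = 84.98 kW

P_hyd ≈ 85.0 kW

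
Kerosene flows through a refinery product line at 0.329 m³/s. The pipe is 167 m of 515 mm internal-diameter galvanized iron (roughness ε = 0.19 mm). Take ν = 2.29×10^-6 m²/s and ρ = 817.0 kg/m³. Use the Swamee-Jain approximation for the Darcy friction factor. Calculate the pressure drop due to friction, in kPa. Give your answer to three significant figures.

Δp ≈ 5.71 kPa

V = 4Q/(πD²) = 4·0.329/(π·0.515²) = 1.579 m/s
Re = VD/ν = 1.579·0.515/2.29×10^-6 = 3.55×10^5 → turbulent
ε/D = 0.19/515 = 3.69×10^-4
Swamee-Jain: f = 0.01729
h_f = f(L/D)V²/(2g) = 0.01729·(167/0.515)·1.579²/(2·9.81) = 0.7130 m
Δp = ρg·h_f = 817.0·9.81·0.7130 = 5.714 kPa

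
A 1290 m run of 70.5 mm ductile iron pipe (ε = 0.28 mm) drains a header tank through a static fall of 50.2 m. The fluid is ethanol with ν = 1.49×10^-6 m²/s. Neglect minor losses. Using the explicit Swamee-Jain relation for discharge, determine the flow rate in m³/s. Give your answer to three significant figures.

Swamee-Jain (Type II): Q = -0.965·√(gD⁵h_f/L)·ln[ε/(3.7D) + √(3.17ν²L/(gD³h_f))]
√(gD⁵h_f/L) = √(9.81·0.0705⁵·50.2/1290) = 8.154×10^-4
ε/(3.7D) = 0.00107; √(3.17ν²L/(gD³h_f)) = 2.29×10^-4
Q = -0.965·8.154×10^-4·ln(0.001303) = 0.005227 m³/s
Check: V = 1.34 m/s, Re = 6.34×10^4, f = 0.03034, h_f = 50.7 m ≈ 50.2 m ✓

Q ≈ 0.00523 m³/s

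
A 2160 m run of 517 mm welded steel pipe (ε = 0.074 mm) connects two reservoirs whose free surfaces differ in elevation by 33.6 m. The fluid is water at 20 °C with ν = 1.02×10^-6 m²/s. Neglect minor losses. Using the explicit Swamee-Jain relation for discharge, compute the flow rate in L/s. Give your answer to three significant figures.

Q ≈ 716 L/s

Swamee-Jain (Type II): Q = -0.965·√(gD⁵h_f/L)·ln[ε/(3.7D) + √(3.17ν²L/(gD³h_f))]
√(gD⁵h_f/L) = √(9.81·0.517⁵·33.6/2160) = 0.07508
ε/(3.7D) = 3.87×10^-5; √(3.17ν²L/(gD³h_f)) = 1.25×10^-5
Q = -0.965·0.07508·ln(5.119×10^-5) = 0.7158 m³/s
Check: V = 3.41 m/s, Re = 1.73×10^6, f = 0.01366, h_f = 33.8 m ≈ 33.6 m ✓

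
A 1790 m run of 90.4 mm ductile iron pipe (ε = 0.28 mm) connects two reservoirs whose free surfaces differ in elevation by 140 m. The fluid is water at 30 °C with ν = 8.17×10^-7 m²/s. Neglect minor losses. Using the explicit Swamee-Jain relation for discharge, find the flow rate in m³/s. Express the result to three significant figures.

Swamee-Jain (Type II): Q = -0.965·√(gD⁵h_f/L)·ln[ε/(3.7D) + √(3.17ν²L/(gD³h_f))]
√(gD⁵h_f/L) = √(9.81·0.0904⁵·140/1790) = 0.002152
ε/(3.7D) = 8.37×10^-4; √(3.17ν²L/(gD³h_f)) = 6.11×10^-5
Q = -0.965·0.002152·ln(8.982×10^-4) = 0.01457 m³/s
Check: V = 2.27 m/s, Re = 2.51×10^5, f = 0.02709, h_f = 141 m ≈ 140 m ✓

Q ≈ 0.0146 m³/s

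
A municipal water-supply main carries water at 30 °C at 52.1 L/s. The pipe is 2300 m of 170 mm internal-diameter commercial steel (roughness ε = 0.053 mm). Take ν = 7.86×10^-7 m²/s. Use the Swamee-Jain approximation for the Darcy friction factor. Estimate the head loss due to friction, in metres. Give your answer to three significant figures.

V = 4Q/(πD²) = 4·0.0521/(π·0.170²) = 2.295 m/s
Re = VD/ν = 2.295·0.170/7.86×10^-7 = 4.96×10^5 → turbulent
ε/D = 0.053/170 = 3.12×10^-4
Swamee-Jain: f = 0.01647
h_f = f(L/D)V²/(2g) = 0.01647·(2300/0.170)·2.295²/(2·9.81) = 59.85 m

h_f ≈ 59.9 m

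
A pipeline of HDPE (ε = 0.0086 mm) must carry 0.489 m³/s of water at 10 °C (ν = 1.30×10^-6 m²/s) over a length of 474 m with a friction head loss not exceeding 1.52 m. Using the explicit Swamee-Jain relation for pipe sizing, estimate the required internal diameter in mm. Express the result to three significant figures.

Swamee-Jain (Type III): D = 0.66·[ε^1.25·(LQ²/(gh_f))^4.75 + ν·Q^9.4·(L/(gh_f))^5.2]^0.04
LQ²/(gh_f) = 7.601; L/(gh_f) = 31.79
Term 1 = ε^1.25·(…)^4.75 = 0.00712; Term 2 = ν·Q^9.4·(…)^5.2 = 0.101
D = 0.66·(0.00712 + 0.101)^0.04 = 0.6039 m = 604 mm
Check: V = 1.71 m/s, Re = 7.93×10^5, f = 0.01237, h_f = 1.44 m ≈ 1.52 m ✓

D ≈ 604 mm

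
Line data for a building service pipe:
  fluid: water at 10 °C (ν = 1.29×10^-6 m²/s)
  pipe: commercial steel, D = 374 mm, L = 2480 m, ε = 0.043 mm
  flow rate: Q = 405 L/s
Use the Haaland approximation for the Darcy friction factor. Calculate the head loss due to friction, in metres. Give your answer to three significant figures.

V = 4Q/(πD²) = 4·0.405/(π·0.374²) = 3.687 m/s
Re = VD/ν = 3.687·0.374/1.29×10^-6 = 1.07×10^6 → turbulent
ε/D = 0.043/374 = 1.15×10^-4
Haaland: f = 0.01348
h_f = f(L/D)V²/(2g) = 0.01348·(2480/0.374)·3.687²/(2·9.81) = 61.90 m

h_f ≈ 61.9 m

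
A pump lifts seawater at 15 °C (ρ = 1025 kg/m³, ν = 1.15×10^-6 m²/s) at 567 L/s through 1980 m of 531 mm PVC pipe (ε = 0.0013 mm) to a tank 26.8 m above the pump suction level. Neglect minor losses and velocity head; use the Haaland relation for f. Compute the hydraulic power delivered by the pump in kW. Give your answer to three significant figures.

P_hyd ≈ 233 kW

V = 4Q/(πD²) = 2.560 m/s; Re = 1.18×10^6; ε/D = 2.45×10^-6; f = 0.01131
h_f = f(L/D)V²/2g = 14.09 m
Total head H = z + h_f = 26.8 + 14.09 = 40.89 m
P_hyd = ρgQH = 1025·9.81·0.567·40.89 = 233.1 kW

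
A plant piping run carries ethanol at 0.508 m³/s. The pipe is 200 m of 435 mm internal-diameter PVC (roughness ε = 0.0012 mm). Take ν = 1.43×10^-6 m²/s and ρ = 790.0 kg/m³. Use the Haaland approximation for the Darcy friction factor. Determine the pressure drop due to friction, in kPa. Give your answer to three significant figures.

V = 4Q/(πD²) = 4·0.508/(π·0.435²) = 3.418 m/s
Re = VD/ν = 3.418·0.435/1.43×10^-6 = 1.04×10^6 → turbulent
ε/D = 0.0012/435 = 2.76×10^-6
Haaland: f = 0.01156
h_f = f(L/D)V²/(2g) = 0.01156·(200/0.435)·3.418²/(2·9.81) = 3.164 m
Δp = ρg·h_f = 790.0·9.81·3.164 = 24.52 kPa

Δp ≈ 24.5 kPa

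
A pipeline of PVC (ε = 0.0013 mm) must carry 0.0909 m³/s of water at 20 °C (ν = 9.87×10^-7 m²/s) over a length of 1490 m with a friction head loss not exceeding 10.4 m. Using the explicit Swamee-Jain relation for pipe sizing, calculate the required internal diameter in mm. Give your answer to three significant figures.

Swamee-Jain (Type III): D = 0.66·[ε^1.25·(LQ²/(gh_f))^4.75 + ν·Q^9.4·(L/(gh_f))^5.2]^0.04
LQ²/(gh_f) = 0.1207; L/(gh_f) = 14.60
Term 1 = ε^1.25·(…)^4.75 = 1.91×10^-12; Term 2 = ν·Q^9.4·(…)^5.2 = 1.82×10^-10
D = 0.66·(1.91×10^-12 + 1.82×10^-10)^0.04 = 0.2692 m = 269 mm
Check: V = 1.60 m/s, Re = 4.36×10^5, f = 0.01349, h_f = 9.70 m ≈ 10.4 m ✓

D ≈ 269 mm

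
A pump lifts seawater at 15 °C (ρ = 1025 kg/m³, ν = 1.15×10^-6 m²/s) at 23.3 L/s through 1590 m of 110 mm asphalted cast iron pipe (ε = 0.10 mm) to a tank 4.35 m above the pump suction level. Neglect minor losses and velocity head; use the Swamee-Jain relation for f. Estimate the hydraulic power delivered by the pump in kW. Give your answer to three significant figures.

V = 4Q/(πD²) = 2.452 m/s; Re = 2.35×10^5; ε/D = 9.09×10^-4; f = 0.02063
h_f = f(L/D)V²/2g = 91.34 m
Total head H = z + h_f = 4.35 + 91.34 = 95.69 m
P_hyd = ρgQH = 1025·9.81·0.0233·95.69 = 22.42 kW

P_hyd ≈ 22.4 kW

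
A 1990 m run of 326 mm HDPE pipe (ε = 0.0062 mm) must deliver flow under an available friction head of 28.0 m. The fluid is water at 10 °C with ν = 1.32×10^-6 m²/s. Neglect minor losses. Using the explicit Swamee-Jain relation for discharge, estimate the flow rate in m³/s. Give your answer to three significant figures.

Q ≈ 0.221 m³/s

Swamee-Jain (Type II): Q = -0.965·√(gD⁵h_f/L)·ln[ε/(3.7D) + √(3.17ν²L/(gD³h_f))]
√(gD⁵h_f/L) = √(9.81·0.326⁵·28.0/1990) = 0.02254
ε/(3.7D) = 5.14×10^-6; √(3.17ν²L/(gD³h_f)) = 3.40×10^-5
Q = -0.965·0.02254·ln(3.913×10^-5) = 0.2208 m³/s
Check: V = 2.65 m/s, Re = 6.53×10^5, f = 0.01284, h_f = 27.9 m ≈ 28.0 m ✓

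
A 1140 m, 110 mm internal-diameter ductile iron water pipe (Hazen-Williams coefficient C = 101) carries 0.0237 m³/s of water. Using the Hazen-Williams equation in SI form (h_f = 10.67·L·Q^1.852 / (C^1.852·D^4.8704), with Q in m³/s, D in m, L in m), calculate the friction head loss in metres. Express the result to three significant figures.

h_f = 10.67·1140·0.0237^1.852 / (101^1.852·0.110^4.8704) = 107.6 m

h_f ≈ 108 m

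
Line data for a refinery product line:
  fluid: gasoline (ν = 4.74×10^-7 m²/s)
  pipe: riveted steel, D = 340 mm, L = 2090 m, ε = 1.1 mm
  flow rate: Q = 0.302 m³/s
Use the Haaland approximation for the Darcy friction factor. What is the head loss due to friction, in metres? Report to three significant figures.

V = 4Q/(πD²) = 4·0.302/(π·0.340²) = 3.326 m/s
Re = VD/ν = 3.326·0.340/4.74×10^-7 = 2.39×10^6 → turbulent
ε/D = 1.1/340 = 0.00324
Haaland: f = 0.02683
h_f = f(L/D)V²/(2g) = 0.02683·(2090/0.340)·3.326²/(2·9.81) = 93.01 m

h_f ≈ 93.0 m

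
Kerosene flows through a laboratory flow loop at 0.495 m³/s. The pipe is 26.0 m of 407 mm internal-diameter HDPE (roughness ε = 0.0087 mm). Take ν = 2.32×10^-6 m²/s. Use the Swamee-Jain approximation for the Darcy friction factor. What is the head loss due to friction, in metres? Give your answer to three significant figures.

V = 4Q/(πD²) = 4·0.495/(π·0.407²) = 3.805 m/s
Re = VD/ν = 3.805·0.407/2.32×10^-6 = 6.67×10^5 → turbulent
ε/D = 0.0087/407 = 2.14×10^-5
Swamee-Jain: f = 0.01284
h_f = f(L/D)V²/(2g) = 0.01284·(26.0/0.407)·3.805²/(2·9.81) = 0.6051 m

h_f ≈ 0.605 m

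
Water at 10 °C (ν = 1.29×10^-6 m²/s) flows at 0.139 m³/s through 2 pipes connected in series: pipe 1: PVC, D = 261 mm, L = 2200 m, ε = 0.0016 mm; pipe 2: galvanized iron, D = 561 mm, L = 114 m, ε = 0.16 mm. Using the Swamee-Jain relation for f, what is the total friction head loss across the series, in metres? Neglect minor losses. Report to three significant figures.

Pipe 1: V = 2.598 m/s, Re = 5.26×10^5, ε/D = 6.13×10^-6, f = 0.01308, h_1 = f(L/D)V²/2g = 37.92 m
Pipe 2: V = 0.5623 m/s, Re = 2.45×10^5, ε/D = 2.85×10^-4, f = 0.01731, h_2 = f(L/D)V²/2g = 0.05668 m
Series → Q common, losses add: H = Σh = 37.98 m

H ≈ 38.0 m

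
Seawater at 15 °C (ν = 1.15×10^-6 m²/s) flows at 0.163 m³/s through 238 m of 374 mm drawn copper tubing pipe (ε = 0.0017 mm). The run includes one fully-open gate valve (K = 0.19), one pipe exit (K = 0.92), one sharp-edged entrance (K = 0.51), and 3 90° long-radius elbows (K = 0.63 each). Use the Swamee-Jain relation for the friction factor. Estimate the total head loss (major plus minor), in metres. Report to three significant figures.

H_L ≈ 1.34 m

V = 4Q/(πD²) = 1.484 m/s; V²/2g = 0.1122 m
Re = 4.83×10^5, ε/D = 4.55×10^-6 → f = 0.01325 (Swamee-Jain)
Major: h_f = f(L/D)·V²/2g = 0.01325·636.4·0.1122 = 0.9458 m
Minor: ΣK = 3.51; h_m = ΣK·V²/2g = 0.3938 m
Total H_L = 0.9458 + 0.3938 = 1.340 m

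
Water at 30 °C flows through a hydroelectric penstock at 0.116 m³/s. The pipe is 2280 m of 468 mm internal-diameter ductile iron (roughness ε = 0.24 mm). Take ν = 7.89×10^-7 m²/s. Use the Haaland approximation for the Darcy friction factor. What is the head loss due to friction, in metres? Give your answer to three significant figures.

V = 4Q/(πD²) = 4·0.116/(π·0.468²) = 0.6743 m/s
Re = VD/ν = 0.6743·0.468/7.89×10^-7 = 4.00×10^5 → turbulent
ε/D = 0.24/468 = 5.13×10^-4
Haaland: f = 0.01785
h_f = f(L/D)V²/(2g) = 0.01785·(2280/0.468)·0.6743²/(2·9.81) = 2.015 m

h_f ≈ 2.02 m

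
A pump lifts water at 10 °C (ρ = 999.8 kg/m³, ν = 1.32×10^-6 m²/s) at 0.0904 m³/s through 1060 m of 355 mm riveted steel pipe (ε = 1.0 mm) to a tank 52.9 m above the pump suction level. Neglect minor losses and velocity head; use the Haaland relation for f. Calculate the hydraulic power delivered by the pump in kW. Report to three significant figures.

V = 4Q/(πD²) = 0.9133 m/s; Re = 2.46×10^5; ε/D = 0.00282; f = 0.02627
h_f = f(L/D)V²/2g = 3.335 m
Total head H = z + h_f = 52.9 + 3.335 = 56.24 m
P_hyd = ρgQH = 999.8·9.81·0.0904·56.24 = 49.86 kW

P_hyd ≈ 49.9 kW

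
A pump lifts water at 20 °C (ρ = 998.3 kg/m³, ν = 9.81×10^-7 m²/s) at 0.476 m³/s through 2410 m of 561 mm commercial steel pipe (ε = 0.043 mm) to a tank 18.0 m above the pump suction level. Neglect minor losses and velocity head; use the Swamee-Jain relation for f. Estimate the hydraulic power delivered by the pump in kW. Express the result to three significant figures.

V = 4Q/(πD²) = 1.926 m/s; Re = 1.10×10^6; ε/D = 7.66×10^-5; f = 0.01303
h_f = f(L/D)V²/2g = 10.58 m
Total head H = z + h_f = 18.0 + 10.58 = 28.58 m
P_hyd = ρgQH = 998.3·9.81·0.476·28.58 = 133.2 kW

P_hyd ≈ 133 kW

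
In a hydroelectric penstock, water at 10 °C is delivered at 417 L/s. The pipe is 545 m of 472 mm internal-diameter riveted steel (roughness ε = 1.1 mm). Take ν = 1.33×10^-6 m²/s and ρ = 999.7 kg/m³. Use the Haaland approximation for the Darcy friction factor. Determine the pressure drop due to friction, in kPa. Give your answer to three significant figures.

Δp ≈ 80.7 kPa

V = 4Q/(πD²) = 4·0.417/(π·0.472²) = 2.383 m/s
Re = VD/ν = 2.383·0.472/1.33×10^-6 = 8.46×10^5 → turbulent
ε/D = 1.1/472 = 0.00233
Haaland: f = 0.02462
h_f = f(L/D)V²/(2g) = 0.02462·(545/0.472)·2.383²/(2·9.81) = 8.231 m
Δp = ρg·h_f = 999.7·9.81·8.231 = 80.72 kPa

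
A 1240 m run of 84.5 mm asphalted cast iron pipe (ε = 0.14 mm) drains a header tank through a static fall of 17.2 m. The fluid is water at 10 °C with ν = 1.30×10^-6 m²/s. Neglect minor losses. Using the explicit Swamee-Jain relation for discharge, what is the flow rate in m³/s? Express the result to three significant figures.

Swamee-Jain (Type II): Q = -0.965·√(gD⁵h_f/L)·ln[ε/(3.7D) + √(3.17ν²L/(gD³h_f))]
√(gD⁵h_f/L) = √(9.81·0.0845⁵·17.2/1240) = 7.656×10^-4
ε/(3.7D) = 4.48×10^-4; √(3.17ν²L/(gD³h_f)) = 2.55×10^-4
Q = -0.965·7.656×10^-4·ln(7.032×10^-4) = 0.005364 m³/s
Check: V = 0.956 m/s, Re = 6.22×10^4, f = 0.02537, h_f = 17.4 m ≈ 17.2 m ✓

Q ≈ 0.00536 m³/s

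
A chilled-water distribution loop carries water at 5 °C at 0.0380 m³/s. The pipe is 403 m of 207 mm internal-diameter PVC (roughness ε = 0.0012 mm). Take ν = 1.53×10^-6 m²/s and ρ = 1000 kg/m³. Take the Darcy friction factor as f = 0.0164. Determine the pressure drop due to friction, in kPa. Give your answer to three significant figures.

Δp ≈ 20.4 kPa

V = 4Q/(πD²) = 4·0.0380/(π·0.207²) = 1.129 m/s
h_f = f(L/D)V²/(2g) = 0.01640·(403/0.207)·1.129²/(2·9.81) = 2.075 m
Δp = ρg·h_f = 1000·9.81·2.075 = 20.35 kPa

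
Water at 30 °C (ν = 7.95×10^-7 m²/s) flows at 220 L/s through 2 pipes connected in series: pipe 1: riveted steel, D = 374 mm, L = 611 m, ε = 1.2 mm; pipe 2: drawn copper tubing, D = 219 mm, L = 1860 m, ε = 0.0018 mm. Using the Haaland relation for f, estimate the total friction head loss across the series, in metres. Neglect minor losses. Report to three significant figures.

H ≈ 170 m

Pipe 1: V = 2.003 m/s, Re = 9.42×10^5, ε/D = 0.00321, f = 0.02684, h_1 = f(L/D)V²/2g = 8.964 m
Pipe 2: V = 5.840 m/s, Re = 1.61×10^6, ε/D = 8.22×10^-6, f = 0.01092, h_2 = f(L/D)V²/2g = 161.2 m
Series → Q common, losses add: H = Σh = 170.2 m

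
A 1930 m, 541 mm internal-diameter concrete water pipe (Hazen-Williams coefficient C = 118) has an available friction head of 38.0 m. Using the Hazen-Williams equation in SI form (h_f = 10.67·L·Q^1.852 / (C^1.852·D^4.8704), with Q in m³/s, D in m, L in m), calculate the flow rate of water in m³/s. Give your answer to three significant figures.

Rearranging: Q = [h_f·C^1.852·D^4.8704 / (10.67·L)]^(1/1.852)
Q = [38.0·118^1.852·0.541^4.8704 / (10.67·1930)]^0.540 = 0.7835 m³/s

Q ≈ 0.783 m³/s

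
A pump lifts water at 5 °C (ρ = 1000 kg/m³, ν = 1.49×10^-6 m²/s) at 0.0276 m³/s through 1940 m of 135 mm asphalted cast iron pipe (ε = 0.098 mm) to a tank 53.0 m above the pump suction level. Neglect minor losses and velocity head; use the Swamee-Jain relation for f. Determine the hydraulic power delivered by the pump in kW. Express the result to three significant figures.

P_hyd ≈ 29.3 kW

V = 4Q/(πD²) = 1.928 m/s; Re = 1.75×10^5; ε/D = 7.26×10^-4; f = 0.02024
h_f = f(L/D)V²/2g = 55.13 m
Total head H = z + h_f = 53.0 + 55.13 = 108.1 m
P_hyd = ρgQH = 1000·9.81·0.0276·108.1 = 29.28 kW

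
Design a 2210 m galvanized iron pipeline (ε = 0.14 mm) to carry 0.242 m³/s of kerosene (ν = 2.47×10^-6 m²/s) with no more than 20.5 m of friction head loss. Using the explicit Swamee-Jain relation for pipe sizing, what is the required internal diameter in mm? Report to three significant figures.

D ≈ 396 mm

Swamee-Jain (Type III): D = 0.66·[ε^1.25·(LQ²/(gh_f))^4.75 + ν·Q^9.4·(L/(gh_f))^5.2]^0.04
LQ²/(gh_f) = 0.6436; L/(gh_f) = 10.99
Term 1 = ε^1.25·(…)^4.75 = 1.88×10^-6; Term 2 = ν·Q^9.4·(…)^5.2 = 1.03×10^-6
D = 0.66·(1.88×10^-6 + 1.03×10^-6)^0.04 = 0.3964 m = 396 mm
Check: V = 1.96 m/s, Re = 3.15×10^5, f = 0.01735, h_f = 19.0 m ≈ 20.5 m ✓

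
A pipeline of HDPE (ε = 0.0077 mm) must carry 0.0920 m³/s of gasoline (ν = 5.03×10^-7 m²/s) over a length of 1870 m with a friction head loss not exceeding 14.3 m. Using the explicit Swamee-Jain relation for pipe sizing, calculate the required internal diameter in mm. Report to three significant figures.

D ≈ 260 mm

Swamee-Jain (Type III): D = 0.66·[ε^1.25·(LQ²/(gh_f))^4.75 + ν·Q^9.4·(L/(gh_f))^5.2]^0.04
LQ²/(gh_f) = 0.1128; L/(gh_f) = 13.33
Term 1 = ε^1.25·(…)^4.75 = 1.28×10^-11; Term 2 = ν·Q^9.4·(…)^5.2 = 6.46×10^-11
D = 0.66·(1.28×10^-11 + 6.46×10^-11)^0.04 = 0.2601 m = 260 mm
Check: V = 1.73 m/s, Re = 8.95×10^5, f = 0.01247, h_f = 13.7 m ≈ 14.3 m ✓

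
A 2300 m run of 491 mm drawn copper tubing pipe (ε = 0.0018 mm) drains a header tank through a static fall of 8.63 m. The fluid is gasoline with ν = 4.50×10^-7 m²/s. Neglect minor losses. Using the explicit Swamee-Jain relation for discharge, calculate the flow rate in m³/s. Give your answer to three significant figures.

Swamee-Jain (Type II): Q = -0.965·√(gD⁵h_f/L)·ln[ε/(3.7D) + √(3.17ν²L/(gD³h_f))]
√(gD⁵h_f/L) = √(9.81·0.491⁵·8.63/2300) = 0.03241
ε/(3.7D) = 9.91×10^-7; √(3.17ν²L/(gD³h_f)) = 1.21×10^-5
Q = -0.965·0.03241·ln(1.313×10^-5) = 0.3516 m³/s
Check: V = 1.86 m/s, Re = 2.03×10^6, f = 0.01049, h_f = 8.63 m ≈ 8.63 m ✓

Q ≈ 0.352 m³/s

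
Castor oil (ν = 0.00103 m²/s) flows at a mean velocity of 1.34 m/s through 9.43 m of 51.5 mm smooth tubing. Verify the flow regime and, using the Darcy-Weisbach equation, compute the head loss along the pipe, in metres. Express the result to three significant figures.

h_f ≈ 16.0 m

Re = VD/ν = 1.34·0.05150/0.00103 = 67.0 → laminar (Re < 2300)
f = 64/Re = 0.9552
h_f = f(L/D)V²/(2g) = 0.9552·(9.43/0.05150)·1.34²/(2·9.81) = 16.01 m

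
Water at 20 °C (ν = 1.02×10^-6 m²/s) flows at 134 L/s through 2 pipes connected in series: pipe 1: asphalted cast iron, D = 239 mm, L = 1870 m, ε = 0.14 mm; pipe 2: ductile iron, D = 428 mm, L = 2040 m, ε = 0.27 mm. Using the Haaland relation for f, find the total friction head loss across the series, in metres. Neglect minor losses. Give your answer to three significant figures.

Pipe 1: V = 2.987 m/s, Re = 7.00×10^5, ε/D = 5.86×10^-4, f = 0.01790, h_1 = f(L/D)V²/2g = 63.67 m
Pipe 2: V = 0.9314 m/s, Re = 3.91×10^5, ε/D = 6.31×10^-4, f = 0.01855, h_2 = f(L/D)V²/2g = 3.909 m
Series → Q common, losses add: H = Σh = 67.58 m

H ≈ 67.6 m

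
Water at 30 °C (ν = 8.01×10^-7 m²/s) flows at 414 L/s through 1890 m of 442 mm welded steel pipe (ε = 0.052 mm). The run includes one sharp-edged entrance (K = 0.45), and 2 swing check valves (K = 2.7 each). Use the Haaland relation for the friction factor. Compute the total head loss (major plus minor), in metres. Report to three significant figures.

V = 4Q/(πD²) = 2.698 m/s; V²/2g = 0.3711 m
Re = 1.49×10^6, ε/D = 1.18×10^-4 → f = 0.01323 (Haaland)
Major: h_f = f(L/D)·V²/2g = 0.01323·4276·0.3711 = 21.00 m
Minor: ΣK = 5.85; h_m = ΣK·V²/2g = 2.171 m
Total H_L = 21.00 + 2.171 = 23.17 m

H_L ≈ 23.2 m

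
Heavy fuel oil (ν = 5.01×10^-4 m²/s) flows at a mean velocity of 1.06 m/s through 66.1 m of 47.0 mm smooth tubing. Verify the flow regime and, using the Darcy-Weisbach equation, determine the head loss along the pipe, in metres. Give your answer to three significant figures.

h_f ≈ 51.8 m

Re = VD/ν = 1.06·0.04700/5.01×10^-4 = 99.4 → laminar (Re < 2300)
f = 64/Re = 0.6436
h_f = f(L/D)V²/(2g) = 0.6436·(66.1/0.04700)·1.06²/(2·9.81) = 51.84 m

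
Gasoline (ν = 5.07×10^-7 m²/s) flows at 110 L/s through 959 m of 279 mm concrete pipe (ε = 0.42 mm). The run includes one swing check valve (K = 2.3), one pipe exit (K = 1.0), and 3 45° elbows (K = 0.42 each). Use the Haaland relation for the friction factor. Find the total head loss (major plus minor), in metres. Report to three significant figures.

V = 4Q/(πD²) = 1.799 m/s; V²/2g = 0.1650 m
Re = 9.90×10^5, ε/D = 0.00151 → f = 0.02199 (Haaland)
Major: h_f = f(L/D)·V²/2g = 0.02199·3437·0.1650 = 12.47 m
Minor: ΣK = 4.56; h_m = ΣK·V²/2g = 0.7524 m
Total H_L = 12.47 + 0.7524 = 13.22 m

H_L ≈ 13.2 m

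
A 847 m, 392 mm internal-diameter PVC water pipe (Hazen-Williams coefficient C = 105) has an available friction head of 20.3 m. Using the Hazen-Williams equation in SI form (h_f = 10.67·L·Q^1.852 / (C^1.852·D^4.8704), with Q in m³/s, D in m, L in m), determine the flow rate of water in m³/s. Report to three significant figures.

Rearranging: Q = [h_f·C^1.852·D^4.8704 / (10.67·L)]^(1/1.852)
Q = [20.3·105^1.852·0.392^4.8704 / (10.67·847)]^0.540 = 0.3323 m³/s

Q ≈ 0.332 m³/s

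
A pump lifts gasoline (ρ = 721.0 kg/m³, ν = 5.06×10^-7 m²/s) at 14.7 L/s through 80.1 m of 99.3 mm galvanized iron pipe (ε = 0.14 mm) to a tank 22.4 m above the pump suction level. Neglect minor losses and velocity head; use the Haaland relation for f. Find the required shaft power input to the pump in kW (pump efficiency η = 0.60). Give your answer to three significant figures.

V = 4Q/(πD²) = 1.898 m/s; Re = 3.73×10^5; ε/D = 0.00141; f = 0.02198
h_f = f(L/D)V²/2g = 3.255 m
Total head H = z + h_f = 22.4 + 3.255 = 25.66 m
P_hyd = ρgQH = 721.0·9.81·0.0147·25.66 = 2.667 kW
P_shaft = P_hyd/η = 2.667/0.60 = 4.446 kW

P_shaft ≈ 4.45 kW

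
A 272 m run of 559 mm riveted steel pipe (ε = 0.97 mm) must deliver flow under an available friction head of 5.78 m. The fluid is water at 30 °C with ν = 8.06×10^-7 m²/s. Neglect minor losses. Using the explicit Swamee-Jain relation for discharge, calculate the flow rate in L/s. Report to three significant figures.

Q ≈ 787 L/s

Swamee-Jain (Type II): Q = -0.965·√(gD⁵h_f/L)·ln[ε/(3.7D) + √(3.17ν²L/(gD³h_f))]
√(gD⁵h_f/L) = √(9.81·0.559⁵·5.78/272) = 0.1067
ε/(3.7D) = 4.69×10^-4; √(3.17ν²L/(gD³h_f)) = 7.52×10^-6
Q = -0.965·0.1067·ln(4.765×10^-4) = 0.7874 m³/s
Check: V = 3.21 m/s, Re = 2.23×10^6, f = 0.02270, h_f = 5.79 m ≈ 5.78 m ✓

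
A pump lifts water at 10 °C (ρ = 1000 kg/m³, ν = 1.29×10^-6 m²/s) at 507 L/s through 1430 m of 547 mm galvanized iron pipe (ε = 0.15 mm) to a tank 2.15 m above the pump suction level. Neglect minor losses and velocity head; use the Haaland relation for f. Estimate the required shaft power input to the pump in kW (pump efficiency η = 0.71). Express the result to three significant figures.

V = 4Q/(πD²) = 2.157 m/s; Re = 9.15×10^5; ε/D = 2.74×10^-4; f = 0.01542
h_f = f(L/D)V²/2g = 9.563 m
Total head H = z + h_f = 2.15 + 9.563 = 11.71 m
P_hyd = ρgQH = 1000·9.81·0.507·11.71 = 58.26 kW
P_shaft = P_hyd/η = 58.26/0.71 = 82.05 kW

P_shaft ≈ 82.1 kW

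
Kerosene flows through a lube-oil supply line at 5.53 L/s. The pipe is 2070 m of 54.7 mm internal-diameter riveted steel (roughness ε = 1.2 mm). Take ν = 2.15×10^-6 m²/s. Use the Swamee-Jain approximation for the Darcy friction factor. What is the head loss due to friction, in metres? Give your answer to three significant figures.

V = 4Q/(πD²) = 4·0.00553/(π·0.0547²) = 2.353 m/s
Re = VD/ν = 2.353·0.0547/2.15×10^-6 = 5.99×10^4 → turbulent
ε/D = 1.2/54.7 = 0.0219
Swamee-Jain: f = 0.05135
h_f = f(L/D)V²/(2g) = 0.05135·(2070/0.0547)·2.353²/(2·9.81) = 548.5 m

h_f ≈ 548 m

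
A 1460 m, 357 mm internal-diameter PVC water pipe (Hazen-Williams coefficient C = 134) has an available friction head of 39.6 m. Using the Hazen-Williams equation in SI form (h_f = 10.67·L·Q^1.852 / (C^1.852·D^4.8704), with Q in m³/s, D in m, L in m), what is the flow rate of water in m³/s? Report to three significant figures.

Rearranging: Q = [h_f·C^1.852·D^4.8704 / (10.67·L)]^(1/1.852)
Q = [39.6·134^1.852·0.357^4.8704 / (10.67·1460)]^0.540 = 0.3545 m³/s

Q ≈ 0.355 m³/s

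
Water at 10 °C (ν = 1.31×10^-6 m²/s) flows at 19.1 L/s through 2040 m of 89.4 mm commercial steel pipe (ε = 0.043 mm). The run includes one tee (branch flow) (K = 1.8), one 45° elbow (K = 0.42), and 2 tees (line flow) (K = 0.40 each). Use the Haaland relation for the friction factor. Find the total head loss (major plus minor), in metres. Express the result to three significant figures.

V = 4Q/(πD²) = 3.043 m/s; V²/2g = 0.4719 m
Re = 2.08×10^5, ε/D = 4.81×10^-4 → f = 0.01848 (Haaland)
Major: h_f = f(L/D)·V²/2g = 0.01848·22819·0.4719 = 198.9 m
Minor: ΣK = 3.02; h_m = ΣK·V²/2g = 1.425 m
Total H_L = 198.9 + 1.425 = 200.4 m

H_L ≈ 200 m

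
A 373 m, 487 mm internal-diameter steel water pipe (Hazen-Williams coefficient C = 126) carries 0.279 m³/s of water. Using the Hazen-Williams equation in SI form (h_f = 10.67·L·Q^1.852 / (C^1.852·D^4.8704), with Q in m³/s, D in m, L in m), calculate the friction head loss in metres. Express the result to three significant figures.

h_f ≈ 1.60 m

h_f = 10.67·373·0.279^1.852 / (126^1.852·0.487^4.8704) = 1.604 m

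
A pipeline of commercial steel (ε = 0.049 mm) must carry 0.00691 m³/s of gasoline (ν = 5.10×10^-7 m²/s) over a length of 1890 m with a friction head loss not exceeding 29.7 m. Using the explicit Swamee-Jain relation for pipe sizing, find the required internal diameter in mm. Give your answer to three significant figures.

Swamee-Jain (Type III): D = 0.66·[ε^1.25·(LQ²/(gh_f))^4.75 + ν·Q^9.4·(L/(gh_f))^5.2]^0.04
LQ²/(gh_f) = 3.097×10^-4; L/(gh_f) = 6.487
Term 1 = ε^1.25·(…)^4.75 = 8.81×10^-23; Term 2 = ν·Q^9.4·(…)^5.2 = 4.18×10^-23
D = 0.66·(8.81×10^-23 + 4.18×10^-23)^0.04 = 0.08792 m = 87.9 mm
Check: V = 1.14 m/s, Re = 1.96×10^5, f = 0.01926, h_f = 27.3 m ≈ 29.7 m ✓

D ≈ 87.9 mm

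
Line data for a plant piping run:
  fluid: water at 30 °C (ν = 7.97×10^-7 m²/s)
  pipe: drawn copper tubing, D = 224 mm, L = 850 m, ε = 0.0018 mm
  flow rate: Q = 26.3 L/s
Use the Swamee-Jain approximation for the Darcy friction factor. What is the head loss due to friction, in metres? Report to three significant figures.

h_f ≈ 1.36 m

V = 4Q/(πD²) = 4·0.0263/(π·0.224²) = 0.6674 m/s
Re = VD/ν = 0.6674·0.224/7.97×10^-7 = 1.88×10^5 → turbulent
ε/D = 0.0018/224 = 8.04×10^-6
Swamee-Jain: f = 0.01580
h_f = f(L/D)V²/(2g) = 0.01580·(850/0.224)·0.6674²/(2·9.81) = 1.361 m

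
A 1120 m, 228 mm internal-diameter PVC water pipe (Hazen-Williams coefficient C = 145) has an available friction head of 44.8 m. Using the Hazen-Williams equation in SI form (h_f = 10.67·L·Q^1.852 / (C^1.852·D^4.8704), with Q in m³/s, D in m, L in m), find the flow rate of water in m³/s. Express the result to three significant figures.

Rearranging: Q = [h_f·C^1.852·D^4.8704 / (10.67·L)]^(1/1.852)
Q = [44.8·145^1.852·0.228^4.8704 / (10.67·1120)]^0.540 = 0.1455 m³/s

Q ≈ 0.146 m³/s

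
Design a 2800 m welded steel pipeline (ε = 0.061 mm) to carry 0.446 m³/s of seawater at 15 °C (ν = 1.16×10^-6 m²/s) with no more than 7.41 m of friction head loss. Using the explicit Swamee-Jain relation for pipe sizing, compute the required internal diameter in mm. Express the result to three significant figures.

D ≈ 617 mm

Swamee-Jain (Type III): D = 0.66·[ε^1.25·(LQ²/(gh_f))^4.75 + ν·Q^9.4·(L/(gh_f))^5.2]^0.04
LQ²/(gh_f) = 7.662; L/(gh_f) = 38.52
Term 1 = ε^1.25·(…)^4.75 = 0.0856; Term 2 = ν·Q^9.4·(…)^5.2 = 0.103
D = 0.66·(0.0856 + 0.103)^0.04 = 0.6174 m = 617 mm
Check: V = 1.49 m/s, Re = 7.93×10^5, f = 0.01377, h_f = 7.06 m ≈ 7.41 m ✓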